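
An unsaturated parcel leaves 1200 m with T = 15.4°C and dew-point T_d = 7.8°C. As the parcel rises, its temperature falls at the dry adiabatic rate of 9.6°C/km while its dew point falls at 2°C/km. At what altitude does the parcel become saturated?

2200 m

T and T_d converge at 9.6 − 2 = 7.6°C per km
Height above start = (15.4 − 7.8) / 7.6 = 1 km
LCL altitude = 1200 m + 1000 m = 2200 m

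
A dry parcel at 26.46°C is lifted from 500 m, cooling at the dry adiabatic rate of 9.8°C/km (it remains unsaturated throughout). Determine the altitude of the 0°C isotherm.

Height above start = (26.46 − 0) / 9.8 = 2.7 km
Altitude = 500 m + 2700 m = 3200 m

3200 m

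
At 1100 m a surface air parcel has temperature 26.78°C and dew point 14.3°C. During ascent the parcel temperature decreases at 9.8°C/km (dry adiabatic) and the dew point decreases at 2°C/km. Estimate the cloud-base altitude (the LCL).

T and T_d converge at 9.8 − 2 = 7.8°C per km
Height above start = (26.78 − 14.3) / 7.8 = 1.6 km
LCL altitude = 1100 m + 1600 m = 2700 m

2700 m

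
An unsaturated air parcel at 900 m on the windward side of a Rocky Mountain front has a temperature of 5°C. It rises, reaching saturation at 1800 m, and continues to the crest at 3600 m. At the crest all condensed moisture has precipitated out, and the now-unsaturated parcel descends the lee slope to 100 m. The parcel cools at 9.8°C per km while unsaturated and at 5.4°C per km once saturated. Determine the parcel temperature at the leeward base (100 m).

900 → 1800 m (dry, 9.8°C/km): ΔT = -9.8 × 0.9 = -8.82°C → T = -3.82°C
1800 → 3600 m (saturated, 5.4°C/km): ΔT = -5.4 × 1.8 = -9.72°C → T = -13.54°C
3600 → 100 m (dry descent, 9.8°C/km): ΔT = +9.8 × 3.5 = +34.3°C → T = 20.76°C

20.76°C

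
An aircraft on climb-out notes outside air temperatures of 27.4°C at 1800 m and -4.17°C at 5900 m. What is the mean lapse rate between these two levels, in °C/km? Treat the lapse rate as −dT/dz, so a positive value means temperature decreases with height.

7.7°C/km

Γ = −ΔT/Δz = (27.4 − (-4.17)) / (5900 − 1800) m
  = 31.57°C / 4.1 km = 7.7°C/km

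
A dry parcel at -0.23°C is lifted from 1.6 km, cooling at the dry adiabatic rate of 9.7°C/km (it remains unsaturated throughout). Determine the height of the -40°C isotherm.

Height above start = (-0.23 − (-40)) / 9.7 = 4.1 km
Altitude = 1600 m + 4100 m = 5700 m

5.7 km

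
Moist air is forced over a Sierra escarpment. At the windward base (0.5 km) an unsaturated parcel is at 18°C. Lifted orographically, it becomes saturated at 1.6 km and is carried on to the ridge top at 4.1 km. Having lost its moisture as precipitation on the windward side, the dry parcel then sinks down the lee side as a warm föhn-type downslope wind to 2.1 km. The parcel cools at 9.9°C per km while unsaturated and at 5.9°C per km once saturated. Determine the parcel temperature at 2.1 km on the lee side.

12.16°C

500–1600 m, dry: Δz = 1.1 km ⇒ ΔT = -10.89°C; T = 7.11°C
1600–4100 m, saturated: Δz = 2.5 km ⇒ ΔT = -14.75°C; T = -7.64°C
4100–2100 m, dry descent: Δz = 2 km ⇒ ΔT = +19.8°C; T = 12.16°C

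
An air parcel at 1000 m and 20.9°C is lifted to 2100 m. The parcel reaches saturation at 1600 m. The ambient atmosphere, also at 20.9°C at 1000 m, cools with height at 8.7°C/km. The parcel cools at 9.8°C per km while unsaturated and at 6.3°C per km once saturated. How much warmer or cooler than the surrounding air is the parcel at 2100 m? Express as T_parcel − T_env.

+0.54°C (parcel warmer than environment)

Parcel:
  1000–1600 m, dry: Δz = 0.6 km ⇒ ΔT = -5.88°C; T = 15.02°C
  1600–2100 m, saturated: Δz = 0.5 km ⇒ ΔT = -3.15°C; T = 11.87°C
Environment:
  1000–2100 m, environment: Δz = 1.1 km ⇒ ΔT = -9.57°C; T = 11.33°C
T_parcel − T_env = 11.87 − 11.33 = +0.54°C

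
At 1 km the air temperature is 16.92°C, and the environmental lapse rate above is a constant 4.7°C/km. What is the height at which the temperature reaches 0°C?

Height above start = (16.92 − 0) / 4.7 = 3.6 km
Altitude = 1000 m + 3600 m = 4600 m

4.6 km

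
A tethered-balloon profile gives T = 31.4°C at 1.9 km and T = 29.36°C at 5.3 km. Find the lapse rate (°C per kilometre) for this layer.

0.6°C/km

Γ = −ΔT/Δz = (31.4 − 29.36) / (5300 − 1900) m
  = 2.04°C / 3.4 km = 0.6°C/km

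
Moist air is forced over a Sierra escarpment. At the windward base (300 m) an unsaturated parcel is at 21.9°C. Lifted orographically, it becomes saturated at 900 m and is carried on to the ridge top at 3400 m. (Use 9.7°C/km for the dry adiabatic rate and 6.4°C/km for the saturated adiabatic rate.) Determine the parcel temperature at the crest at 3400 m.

300 → 900 m (dry, 9.7°C/km): ΔT = -9.7 × 0.6 = -5.82°C → T = 16.08°C
900 → 3400 m (saturated, 6.4°C/km): ΔT = -6.4 × 2.5 = -16°C → T = 0.08°C

0.08°C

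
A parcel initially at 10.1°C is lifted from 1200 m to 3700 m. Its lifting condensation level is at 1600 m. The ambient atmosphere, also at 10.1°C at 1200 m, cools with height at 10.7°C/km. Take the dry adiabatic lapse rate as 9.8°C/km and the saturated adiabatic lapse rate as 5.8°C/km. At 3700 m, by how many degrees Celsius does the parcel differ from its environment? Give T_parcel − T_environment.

Parcel:
  1200–1600 m, dry: Δz = 0.4 km ⇒ ΔT = -3.92°C; T = 6.18°C
  1600–3700 m, saturated: Δz = 2.1 km ⇒ ΔT = -12.18°C; T = -6°C
Environment:
  1200–3700 m, environment: Δz = 2.5 km ⇒ ΔT = -26.75°C; T = -16.65°C
T_parcel − T_env = -6 − (-16.65) = +10.65°C

+10.65°C (parcel warmer than environment)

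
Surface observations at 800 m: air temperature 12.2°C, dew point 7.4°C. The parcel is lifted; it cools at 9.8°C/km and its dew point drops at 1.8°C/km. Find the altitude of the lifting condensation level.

1400 m

T and T_d converge at 9.8 − 1.8 = 8°C per km
Height above start = (12.2 − 7.4) / 8 = 0.6 km
LCL altitude = 800 m + 600 m = 1400 m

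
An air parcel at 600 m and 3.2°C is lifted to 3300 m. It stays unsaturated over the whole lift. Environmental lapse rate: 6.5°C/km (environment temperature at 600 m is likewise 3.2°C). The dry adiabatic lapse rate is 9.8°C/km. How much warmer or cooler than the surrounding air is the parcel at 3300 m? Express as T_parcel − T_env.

Parcel:
  From 600 m to 3300 m (dry): cools by 9.8 × 2.7 = 26.46°C, giving -23.26°C.
Environment:
  From 600 m to 3300 m (environment): cools by 6.5 × 2.7 = 17.55°C, giving -14.35°C.
T_parcel − T_env = -23.26 − (-14.35) = -8.91°C

-8.91°C (parcel cooler than environment)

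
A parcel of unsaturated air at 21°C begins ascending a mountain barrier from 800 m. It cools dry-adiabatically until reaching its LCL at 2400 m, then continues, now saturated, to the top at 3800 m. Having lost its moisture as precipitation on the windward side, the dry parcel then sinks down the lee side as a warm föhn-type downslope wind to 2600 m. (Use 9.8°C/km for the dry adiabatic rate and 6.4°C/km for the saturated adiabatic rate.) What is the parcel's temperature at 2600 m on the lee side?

8.12°C

Dry to 2400 m: -9.8 × 1.6 km = -15.68°C, so T = 5.32°C.
Saturated to 3800 m: -6.4 × 1.4 km = -8.96°C, so T = -3.64°C.
Dry descent to 2600 m: +9.8 × 1.2 km = +11.76°C, so T = 8.12°C.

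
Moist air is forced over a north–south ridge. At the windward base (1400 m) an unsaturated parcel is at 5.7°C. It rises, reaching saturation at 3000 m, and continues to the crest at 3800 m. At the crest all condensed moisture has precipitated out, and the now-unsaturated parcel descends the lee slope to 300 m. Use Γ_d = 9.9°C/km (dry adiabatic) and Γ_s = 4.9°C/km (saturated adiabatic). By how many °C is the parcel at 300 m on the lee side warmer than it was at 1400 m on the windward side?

+14.89°C

From 1400 m to 3000 m (dry): cools by 9.9 × 1.6 = 15.84°C, giving -10.14°C.
From 3000 m to 3800 m (saturated): cools by 4.9 × 0.8 = 3.92°C, giving -14.06°C.
From 3800 m to 300 m (dry descent): warms by 9.9 × 3.5 = 34.65°C, giving 20.59°C.
Net change vs windward start: 20.59 − 5.7 = +14.89°C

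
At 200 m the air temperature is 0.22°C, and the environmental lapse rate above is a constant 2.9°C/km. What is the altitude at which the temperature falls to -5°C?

2000 m

Height above start = (0.22 − (-5)) / 2.9 = 1.8 km
Altitude = 200 m + 1800 m = 2000 m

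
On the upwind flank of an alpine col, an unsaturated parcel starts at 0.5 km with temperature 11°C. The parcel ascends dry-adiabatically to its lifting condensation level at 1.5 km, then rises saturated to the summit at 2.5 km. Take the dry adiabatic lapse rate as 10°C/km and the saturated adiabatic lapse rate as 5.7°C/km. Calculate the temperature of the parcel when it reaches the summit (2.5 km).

-4.7°C

500–1500 m, dry: Δz = 1 km ⇒ ΔT = -10°C; T = 1°C
1500–2500 m, saturated: Δz = 1 km ⇒ ΔT = -5.7°C; T = -4.7°C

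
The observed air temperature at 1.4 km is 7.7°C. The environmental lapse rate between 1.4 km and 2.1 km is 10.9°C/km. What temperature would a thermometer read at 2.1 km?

1400–2100 m, environmental: Δz = 0.7 km ⇒ ΔT = -7.63°C; T = 0.07°C

0.07°C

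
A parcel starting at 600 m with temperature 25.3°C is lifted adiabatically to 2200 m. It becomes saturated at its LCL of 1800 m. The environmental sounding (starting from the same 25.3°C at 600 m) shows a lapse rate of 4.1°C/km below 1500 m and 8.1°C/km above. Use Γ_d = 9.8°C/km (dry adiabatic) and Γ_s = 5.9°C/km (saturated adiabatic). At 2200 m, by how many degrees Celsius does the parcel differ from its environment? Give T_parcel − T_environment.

-4.76°C (parcel cooler than environment)

Parcel:
  Dry to 1800 m: -9.8 × 1.2 km = -11.76°C, so T = 13.54°C.
  Saturated to 2200 m: -5.9 × 0.4 km = -2.36°C, so T = 11.18°C.
Environment:
  Environment, lower layer to 1500 m: -4.1 × 0.9 km = -3.69°C, so T = 21.61°C.
  Environment, upper layer to 2200 m: -8.1 × 0.7 km = -5.67°C, so T = 15.94°C.
T_parcel − T_env = 11.18 − 15.94 = -4.76°C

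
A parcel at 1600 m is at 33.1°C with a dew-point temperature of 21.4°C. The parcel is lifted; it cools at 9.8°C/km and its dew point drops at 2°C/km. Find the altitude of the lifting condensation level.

T and T_d converge at 9.8 − 2 = 7.8°C per km
Height above start = (33.1 − 21.4) / 7.8 = 1.5 km
LCL altitude = 1600 m + 1500 m = 3100 m

3100 m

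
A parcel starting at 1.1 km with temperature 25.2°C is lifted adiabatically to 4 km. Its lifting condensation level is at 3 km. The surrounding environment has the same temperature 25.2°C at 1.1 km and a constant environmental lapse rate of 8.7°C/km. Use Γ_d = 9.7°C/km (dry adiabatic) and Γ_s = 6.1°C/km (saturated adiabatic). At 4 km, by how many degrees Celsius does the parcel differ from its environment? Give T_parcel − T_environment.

+0.7°C (parcel warmer than environment)

Parcel:
  1100–3000 m, dry: Δz = 1.9 km ⇒ ΔT = -18.43°C; T = 6.77°C
  3000–4000 m, saturated: Δz = 1 km ⇒ ΔT = -6.1°C; T = 0.67°C
Environment:
  1100–4000 m, environment: Δz = 2.9 km ⇒ ΔT = -25.23°C; T = -0.03°C
T_parcel − T_env = 0.67 − (-0.03) = +0.7°C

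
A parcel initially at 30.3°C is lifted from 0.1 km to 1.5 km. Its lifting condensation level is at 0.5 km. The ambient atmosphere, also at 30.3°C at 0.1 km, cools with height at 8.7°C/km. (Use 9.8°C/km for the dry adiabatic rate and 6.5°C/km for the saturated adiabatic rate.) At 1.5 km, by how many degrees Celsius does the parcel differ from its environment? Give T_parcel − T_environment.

Parcel:
  100 → 500 m (dry, 9.8°C/km): ΔT = -9.8 × 0.4 = -3.92°C → T = 26.38°C
  500 → 1500 m (saturated, 6.5°C/km): ΔT = -6.5 × 1 = -6.5°C → T = 19.88°C
Environment:
  100 → 1500 m (environment, 8.7°C/km): ΔT = -8.7 × 1.4 = -12.18°C → T = 18.12°C
T_parcel − T_env = 19.88 − 18.12 = +1.76°C

+1.76°C (parcel warmer than environment)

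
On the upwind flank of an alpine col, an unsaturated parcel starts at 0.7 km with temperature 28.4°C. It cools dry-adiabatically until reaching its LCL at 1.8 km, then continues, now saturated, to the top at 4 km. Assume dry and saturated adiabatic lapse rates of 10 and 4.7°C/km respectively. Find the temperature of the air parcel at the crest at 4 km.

Dry to 1800 m: -10 × 1.1 km = -11°C, so T = 17.4°C.
Saturated to 4000 m: -4.7 × 2.2 km = -10.34°C, so T = 7.06°C.

7.06°C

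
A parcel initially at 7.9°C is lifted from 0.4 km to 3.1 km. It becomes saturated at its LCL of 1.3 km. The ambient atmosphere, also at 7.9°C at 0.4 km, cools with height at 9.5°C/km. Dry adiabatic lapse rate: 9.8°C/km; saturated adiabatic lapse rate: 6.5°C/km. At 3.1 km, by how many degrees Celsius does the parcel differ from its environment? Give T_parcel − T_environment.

Parcel:
  400 → 1300 m (dry, 9.8°C/km): ΔT = -9.8 × 0.9 = -8.82°C → T = -0.92°C
  1300 → 3100 m (saturated, 6.5°C/km): ΔT = -6.5 × 1.8 = -11.7°C → T = -12.62°C
Environment:
  400 → 3100 m (environment, 9.5°C/km): ΔT = -9.5 × 2.7 = -25.65°C → T = -17.75°C
T_parcel − T_env = -12.62 − (-17.75) = +5.13°C

+5.13°C (parcel warmer than environment)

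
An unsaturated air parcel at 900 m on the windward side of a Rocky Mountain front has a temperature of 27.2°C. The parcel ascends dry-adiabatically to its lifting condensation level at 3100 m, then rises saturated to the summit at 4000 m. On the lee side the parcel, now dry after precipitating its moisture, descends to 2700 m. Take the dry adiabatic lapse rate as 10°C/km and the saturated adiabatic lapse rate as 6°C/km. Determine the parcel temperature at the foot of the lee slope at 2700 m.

From 900 m to 3100 m (dry): cools by 10 × 2.2 = 22°C, giving 5.2°C.
From 3100 m to 4000 m (saturated): cools by 6 × 0.9 = 5.4°C, giving -0.2°C.
From 4000 m to 2700 m (dry descent): warms by 10 × 1.3 = 13°C, giving 12.8°C.

12.8°C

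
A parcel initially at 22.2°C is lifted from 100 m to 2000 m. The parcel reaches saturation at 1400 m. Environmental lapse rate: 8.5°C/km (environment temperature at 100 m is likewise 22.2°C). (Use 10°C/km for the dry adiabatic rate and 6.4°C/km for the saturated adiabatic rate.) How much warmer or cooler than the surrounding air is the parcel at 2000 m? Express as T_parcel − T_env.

Parcel:
  Dry to 1400 m: -10 × 1.3 km = -13°C, so T = 9.2°C.
  Saturated to 2000 m: -6.4 × 0.6 km = -3.84°C, so T = 5.36°C.
Environment:
  Environment to 2000 m: -8.5 × 1.9 km = -16.15°C, so T = 6.05°C.
T_parcel − T_env = 5.36 − 6.05 = -0.69°C

-0.69°C (parcel cooler than environment)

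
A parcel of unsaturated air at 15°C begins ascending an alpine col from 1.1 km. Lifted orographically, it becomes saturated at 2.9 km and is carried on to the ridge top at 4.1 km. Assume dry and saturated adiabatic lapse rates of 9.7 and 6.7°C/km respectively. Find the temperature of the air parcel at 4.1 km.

Dry to 2900 m: -9.7 × 1.8 km = -17.46°C, so T = -2.46°C.
Saturated to 4100 m: -6.7 × 1.2 km = -8.04°C, so T = -10.5°C.

-10.5°C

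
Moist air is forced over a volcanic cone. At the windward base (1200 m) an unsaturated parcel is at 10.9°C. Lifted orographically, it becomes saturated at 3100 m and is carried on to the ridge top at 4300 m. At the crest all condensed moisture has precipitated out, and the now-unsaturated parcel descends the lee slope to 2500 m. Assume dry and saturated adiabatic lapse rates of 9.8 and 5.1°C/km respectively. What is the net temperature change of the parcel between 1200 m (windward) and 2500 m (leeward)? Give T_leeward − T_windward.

1200–3100 m, dry: Δz = 1.9 km ⇒ ΔT = -18.62°C; T = -7.72°C
3100–4300 m, saturated: Δz = 1.2 km ⇒ ΔT = -6.12°C; T = -13.84°C
4300–2500 m, dry descent: Δz = 1.8 km ⇒ ΔT = +17.64°C; T = 3.8°C
Net change vs windward start: 3.8 − 10.9 = -7.1°C

-7.1°C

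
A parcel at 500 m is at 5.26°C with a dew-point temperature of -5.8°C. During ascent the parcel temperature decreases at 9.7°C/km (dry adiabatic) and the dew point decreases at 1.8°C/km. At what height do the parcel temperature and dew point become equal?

1900 m

T and T_d converge at 9.7 − 1.8 = 7.9°C per km
Height above start = (5.26 − (-5.8)) / 7.9 = 1.4 km
LCL altitude = 500 m + 1400 m = 1900 m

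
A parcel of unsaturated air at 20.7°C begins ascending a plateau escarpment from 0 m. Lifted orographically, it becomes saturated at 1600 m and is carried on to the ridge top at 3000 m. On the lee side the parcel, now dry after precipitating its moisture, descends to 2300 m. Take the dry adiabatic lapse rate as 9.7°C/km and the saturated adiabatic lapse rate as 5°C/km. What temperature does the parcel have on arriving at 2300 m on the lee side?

4.97°C

0–1600 m, dry: Δz = 1.6 km ⇒ ΔT = -15.52°C; T = 5.18°C
1600–3000 m, saturated: Δz = 1.4 km ⇒ ΔT = -7°C; T = -1.82°C
3000–2300 m, dry descent: Δz = 0.7 km ⇒ ΔT = +6.79°C; T = 4.97°C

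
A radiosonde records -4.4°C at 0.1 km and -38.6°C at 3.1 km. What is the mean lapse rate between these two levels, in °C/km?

11.4°C/km

Γ = −ΔT/Δz = (-4.4 − (-38.6)) / (3100 − 100) m
  = 34.2°C / 3 km = 11.4°C/km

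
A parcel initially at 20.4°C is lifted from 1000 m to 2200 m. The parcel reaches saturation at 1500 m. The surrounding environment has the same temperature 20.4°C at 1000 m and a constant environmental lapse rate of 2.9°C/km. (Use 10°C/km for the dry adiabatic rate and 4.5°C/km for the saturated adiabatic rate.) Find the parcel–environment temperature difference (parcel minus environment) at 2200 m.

Parcel:
  Dry to 1500 m: -10 × 0.5 km = -5°C, so T = 15.4°C.
  Saturated to 2200 m: -4.5 × 0.7 km = -3.15°C, so T = 12.25°C.
Environment:
  Environment to 2200 m: -2.9 × 1.2 km = -3.48°C, so T = 16.92°C.
T_parcel − T_env = 12.25 − 16.92 = -4.67°C

-4.67°C (parcel cooler than environment)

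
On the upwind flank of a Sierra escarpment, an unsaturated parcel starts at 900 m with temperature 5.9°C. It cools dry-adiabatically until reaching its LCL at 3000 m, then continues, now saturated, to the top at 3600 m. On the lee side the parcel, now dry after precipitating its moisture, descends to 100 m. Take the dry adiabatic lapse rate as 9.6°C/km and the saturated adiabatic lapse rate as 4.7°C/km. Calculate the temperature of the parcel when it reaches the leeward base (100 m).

900 → 3000 m (dry, 9.6°C/km): ΔT = -9.6 × 2.1 = -20.16°C → T = -14.26°C
3000 → 3600 m (saturated, 4.7°C/km): ΔT = -4.7 × 0.6 = -2.82°C → T = -17.08°C
3600 → 100 m (dry descent, 9.6°C/km): ΔT = +9.6 × 3.5 = +33.6°C → T = 16.52°C

16.52°C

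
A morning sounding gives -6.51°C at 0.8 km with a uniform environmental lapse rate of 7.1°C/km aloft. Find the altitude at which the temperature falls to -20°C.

Height above start = (-6.51 − (-20)) / 7.1 = 1.9 km
Altitude = 800 m + 1900 m = 2700 m

2.7 km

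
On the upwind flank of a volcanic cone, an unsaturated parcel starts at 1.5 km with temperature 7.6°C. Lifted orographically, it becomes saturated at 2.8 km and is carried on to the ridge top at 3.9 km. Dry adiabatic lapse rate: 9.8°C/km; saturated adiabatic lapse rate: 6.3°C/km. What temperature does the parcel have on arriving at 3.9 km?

1500–2800 m, dry: Δz = 1.3 km ⇒ ΔT = -12.74°C; T = -5.14°C
2800–3900 m, saturated: Δz = 1.1 km ⇒ ΔT = -6.93°C; T = -12.07°C

-12.07°C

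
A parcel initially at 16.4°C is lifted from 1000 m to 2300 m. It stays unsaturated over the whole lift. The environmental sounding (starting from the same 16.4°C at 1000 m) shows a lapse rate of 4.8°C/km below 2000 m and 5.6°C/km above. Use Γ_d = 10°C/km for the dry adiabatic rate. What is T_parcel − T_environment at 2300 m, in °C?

Parcel:
  1000 → 2300 m (dry, 10°C/km): ΔT = -10 × 1.3 = -13°C → T = 3.4°C
Environment:
  1000 → 2000 m (environment, lower layer, 4.8°C/km): ΔT = -4.8 × 1 = -4.8°C → T = 11.6°C
  2000 → 2300 m (environment, upper layer, 5.6°C/km): ΔT = -5.6 × 0.3 = -1.68°C → T = 9.92°C
T_parcel − T_env = 3.4 − 9.92 = -6.52°C

-6.52°C (parcel cooler than environment)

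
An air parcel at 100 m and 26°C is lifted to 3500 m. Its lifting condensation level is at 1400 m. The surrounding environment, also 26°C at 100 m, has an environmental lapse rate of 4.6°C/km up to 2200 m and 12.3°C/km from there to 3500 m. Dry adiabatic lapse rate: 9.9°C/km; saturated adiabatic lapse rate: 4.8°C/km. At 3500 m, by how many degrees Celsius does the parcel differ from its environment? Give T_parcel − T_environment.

+2.7°C (parcel warmer than environment)

Parcel:
  100–1400 m, dry: Δz = 1.3 km ⇒ ΔT = -12.87°C; T = 13.13°C
  1400–3500 m, saturated: Δz = 2.1 km ⇒ ΔT = -10.08°C; T = 3.05°C
Environment:
  100–2200 m, environment, lower layer: Δz = 2.1 km ⇒ ΔT = -9.66°C; T = 16.34°C
  2200–3500 m, environment, upper layer: Δz = 1.3 km ⇒ ΔT = -15.99°C; T = 0.35°C
T_parcel − T_env = 3.05 − 0.35 = +2.7°C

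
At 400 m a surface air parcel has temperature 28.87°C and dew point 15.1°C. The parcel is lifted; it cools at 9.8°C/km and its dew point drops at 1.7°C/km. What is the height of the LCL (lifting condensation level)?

2100 m

T and T_d converge at 9.8 − 1.7 = 8.1°C per km
Height above start = (28.87 − 15.1) / 8.1 = 1.7 km
LCL altitude = 400 m + 1700 m = 2100 m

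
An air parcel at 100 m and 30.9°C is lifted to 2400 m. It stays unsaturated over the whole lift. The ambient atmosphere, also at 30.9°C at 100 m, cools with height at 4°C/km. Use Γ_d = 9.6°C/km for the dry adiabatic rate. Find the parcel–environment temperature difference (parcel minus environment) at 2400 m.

-12.88°C (parcel cooler than environment)

Parcel:
  100 → 2400 m (dry, 9.6°C/km): ΔT = -9.6 × 2.3 = -22.08°C → T = 8.82°C
Environment:
  100 → 2400 m (environment, 4°C/km): ΔT = -4 × 2.3 = -9.2°C → T = 21.7°C
T_parcel − T_env = 8.82 − 21.7 = -12.88°C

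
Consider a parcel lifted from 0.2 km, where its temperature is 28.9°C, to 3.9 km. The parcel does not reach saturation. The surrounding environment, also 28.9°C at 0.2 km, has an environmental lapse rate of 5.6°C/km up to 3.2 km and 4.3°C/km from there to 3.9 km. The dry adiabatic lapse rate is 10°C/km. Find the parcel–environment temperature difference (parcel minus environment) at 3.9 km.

Parcel:
  From 200 m to 3900 m (dry): cools by 10 × 3.7 = 37°C, giving -8.1°C.
Environment:
  From 200 m to 3200 m (environment, lower layer): cools by 5.6 × 3 = 16.8°C, giving 12.1°C.
  From 3200 m to 3900 m (environment, upper layer): cools by 4.3 × 0.7 = 3.01°C, giving 9.09°C.
T_parcel − T_env = -8.1 − 9.09 = -17.19°C

-17.19°C (parcel cooler than environment)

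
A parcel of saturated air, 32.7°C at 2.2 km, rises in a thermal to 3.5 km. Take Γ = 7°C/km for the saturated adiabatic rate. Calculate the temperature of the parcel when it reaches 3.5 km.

From 2200 m to 3500 m (saturated adiabatic): cools by 7 × 1.3 = 9.1°C, giving 23.6°C.

23.6°C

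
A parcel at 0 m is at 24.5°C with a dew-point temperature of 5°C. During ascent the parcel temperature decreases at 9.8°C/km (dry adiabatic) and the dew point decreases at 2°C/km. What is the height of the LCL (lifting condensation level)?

2500 m

T and T_d converge at 9.8 − 2 = 7.8°C per km
Height above start = (24.5 − 5) / 7.8 = 2.5 km
LCL altitude = 0 m + 2500 m = 2500 m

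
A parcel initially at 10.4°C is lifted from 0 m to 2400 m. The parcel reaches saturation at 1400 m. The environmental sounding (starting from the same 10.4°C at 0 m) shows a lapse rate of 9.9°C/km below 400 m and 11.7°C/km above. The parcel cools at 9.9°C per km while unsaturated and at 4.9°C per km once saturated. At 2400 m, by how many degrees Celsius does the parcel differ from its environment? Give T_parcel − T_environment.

Parcel:
  From 0 m to 1400 m (dry): cools by 9.9 × 1.4 = 13.86°C, giving -3.46°C.
  From 1400 m to 2400 m (saturated): cools by 4.9 × 1 = 4.9°C, giving -8.36°C.
Environment:
  From 0 m to 400 m (environment, lower layer): cools by 9.9 × 0.4 = 3.96°C, giving 6.44°C.
  From 400 m to 2400 m (environment, upper layer): cools by 11.7 × 2 = 23.4°C, giving -16.96°C.
T_parcel − T_env = -8.36 − (-16.96) = +8.6°C

+8.6°C (parcel warmer than environment)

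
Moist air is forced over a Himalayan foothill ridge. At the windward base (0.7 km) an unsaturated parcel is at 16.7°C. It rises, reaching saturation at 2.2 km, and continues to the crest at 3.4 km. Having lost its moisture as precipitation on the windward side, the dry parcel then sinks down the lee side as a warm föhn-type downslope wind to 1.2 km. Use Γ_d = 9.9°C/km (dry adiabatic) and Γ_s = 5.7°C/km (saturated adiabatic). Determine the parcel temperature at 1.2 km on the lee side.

16.79°C

700–2200 m, dry: Δz = 1.5 km ⇒ ΔT = -14.85°C; T = 1.85°C
2200–3400 m, saturated: Δz = 1.2 km ⇒ ΔT = -6.84°C; T = -4.99°C
3400–1200 m, dry descent: Δz = 2.2 km ⇒ ΔT = +21.78°C; T = 16.79°C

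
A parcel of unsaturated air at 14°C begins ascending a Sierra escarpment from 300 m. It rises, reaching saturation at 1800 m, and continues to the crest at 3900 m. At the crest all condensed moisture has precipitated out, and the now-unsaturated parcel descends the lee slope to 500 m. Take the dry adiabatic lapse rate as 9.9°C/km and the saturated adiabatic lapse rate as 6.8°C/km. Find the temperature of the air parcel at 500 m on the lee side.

18.53°C

300–1800 m, dry: Δz = 1.5 km ⇒ ΔT = -14.85°C; T = -0.85°C
1800–3900 m, saturated: Δz = 2.1 km ⇒ ΔT = -14.28°C; T = -15.13°C
3900–500 m, dry descent: Δz = 3.4 km ⇒ ΔT = +33.66°C; T = 18.53°C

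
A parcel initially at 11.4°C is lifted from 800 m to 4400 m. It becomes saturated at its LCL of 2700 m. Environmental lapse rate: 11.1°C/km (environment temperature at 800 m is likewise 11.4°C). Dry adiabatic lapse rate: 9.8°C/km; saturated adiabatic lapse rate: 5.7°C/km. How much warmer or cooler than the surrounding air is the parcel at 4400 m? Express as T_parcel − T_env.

+11.65°C (parcel warmer than environment)

Parcel:
  800 → 2700 m (dry, 9.8°C/km): ΔT = -9.8 × 1.9 = -18.62°C → T = -7.22°C
  2700 → 4400 m (saturated, 5.7°C/km): ΔT = -5.7 × 1.7 = -9.69°C → T = -16.91°C
Environment:
  800 → 4400 m (environment, 11.1°C/km): ΔT = -11.1 × 3.6 = -39.96°C → T = -28.56°C
T_parcel − T_env = -16.91 − (-28.56) = +11.65°C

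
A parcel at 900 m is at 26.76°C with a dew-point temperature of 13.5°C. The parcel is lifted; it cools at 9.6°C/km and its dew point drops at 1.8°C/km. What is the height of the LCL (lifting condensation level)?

2600 m

T and T_d converge at 9.6 − 1.8 = 7.8°C per km
Height above start = (26.76 − 13.5) / 7.8 = 1.7 km
LCL altitude = 900 m + 1700 m = 2600 m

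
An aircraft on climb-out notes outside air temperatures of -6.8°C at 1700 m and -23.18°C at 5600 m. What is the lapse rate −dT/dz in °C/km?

Γ = −ΔT/Δz = (-6.8 − (-23.18)) / (5600 − 1700) m
  = 16.38°C / 3.9 km = 4.2°C/km

4.2°C/km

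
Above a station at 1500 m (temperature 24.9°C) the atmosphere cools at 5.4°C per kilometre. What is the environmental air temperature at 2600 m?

From 1500 m to 2600 m (environmental): cools by 5.4 × 1.1 = 5.94°C, giving 18.96°C.

18.96°C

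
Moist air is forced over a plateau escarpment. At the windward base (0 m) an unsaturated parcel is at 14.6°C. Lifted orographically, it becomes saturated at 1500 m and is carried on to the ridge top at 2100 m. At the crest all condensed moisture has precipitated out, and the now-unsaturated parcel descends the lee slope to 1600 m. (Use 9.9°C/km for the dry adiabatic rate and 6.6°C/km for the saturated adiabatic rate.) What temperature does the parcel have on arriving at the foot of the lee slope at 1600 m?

0.74°C

From 0 m to 1500 m (dry): cools by 9.9 × 1.5 = 14.85°C, giving -0.25°C.
From 1500 m to 2100 m (saturated): cools by 6.6 × 0.6 = 3.96°C, giving -4.21°C.
From 2100 m to 1600 m (dry descent): warms by 9.9 × 0.5 = 4.95°C, giving 0.74°C.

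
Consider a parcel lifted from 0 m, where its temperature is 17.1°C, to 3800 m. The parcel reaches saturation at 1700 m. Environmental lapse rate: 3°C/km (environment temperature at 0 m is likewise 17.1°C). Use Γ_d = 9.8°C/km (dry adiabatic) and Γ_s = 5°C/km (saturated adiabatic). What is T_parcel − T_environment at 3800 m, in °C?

Parcel:
  0 → 1700 m (dry, 9.8°C/km): ΔT = -9.8 × 1.7 = -16.66°C → T = 0.44°C
  1700 → 3800 m (saturated, 5°C/km): ΔT = -5 × 2.1 = -10.5°C → T = -10.06°C
Environment:
  0 → 3800 m (environment, 3°C/km): ΔT = -3 × 3.8 = -11.4°C → T = 5.7°C
T_parcel − T_env = -10.06 − 5.7 = -15.76°C

-15.76°C (parcel cooler than environment)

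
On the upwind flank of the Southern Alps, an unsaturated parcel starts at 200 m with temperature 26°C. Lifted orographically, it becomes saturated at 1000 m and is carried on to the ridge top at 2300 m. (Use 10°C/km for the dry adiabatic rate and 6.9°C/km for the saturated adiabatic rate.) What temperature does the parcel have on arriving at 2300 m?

From 200 m to 1000 m (dry): cools by 10 × 0.8 = 8°C, giving 18°C.
From 1000 m to 2300 m (saturated): cools by 6.9 × 1.3 = 8.97°C, giving 9.03°C.

9.03°C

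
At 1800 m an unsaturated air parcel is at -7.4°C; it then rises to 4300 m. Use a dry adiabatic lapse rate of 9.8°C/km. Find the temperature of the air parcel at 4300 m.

-31.9°C

From 1800 m to 4300 m (dry adiabatic): cools by 9.8 × 2.5 = 24.5°C, giving -31.9°C.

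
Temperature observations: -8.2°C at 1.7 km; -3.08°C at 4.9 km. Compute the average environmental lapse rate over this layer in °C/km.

Γ = −ΔT/Δz = (-8.2 − (-3.08)) / (4900 − 1700) m
  = -5.12°C / 3.2 km = -1.6°C/km

-1.6°C/km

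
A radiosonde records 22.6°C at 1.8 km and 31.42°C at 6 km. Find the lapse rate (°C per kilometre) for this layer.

-2.1°C/km

Γ = −ΔT/Δz = (22.6 − 31.42) / (6000 − 1800) m
  = -8.82°C / 4.2 km = -2.1°C/km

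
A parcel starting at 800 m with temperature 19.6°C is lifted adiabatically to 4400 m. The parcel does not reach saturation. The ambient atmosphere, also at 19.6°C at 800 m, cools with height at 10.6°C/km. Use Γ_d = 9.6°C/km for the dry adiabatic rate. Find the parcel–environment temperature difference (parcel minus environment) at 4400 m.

Parcel:
  From 800 m to 4400 m (dry): cools by 9.6 × 3.6 = 34.56°C, giving -14.96°C.
Environment:
  From 800 m to 4400 m (environment): cools by 10.6 × 3.6 = 38.16°C, giving -18.56°C.
T_parcel − T_env = -14.96 − (-18.56) = +3.6°C

+3.6°C (parcel warmer than environment)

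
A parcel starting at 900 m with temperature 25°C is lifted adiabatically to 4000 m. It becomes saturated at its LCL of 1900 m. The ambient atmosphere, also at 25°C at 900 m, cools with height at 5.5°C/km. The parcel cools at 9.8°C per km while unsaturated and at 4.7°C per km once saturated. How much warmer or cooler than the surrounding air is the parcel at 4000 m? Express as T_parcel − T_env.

-2.62°C (parcel cooler than environment)

Parcel:
  Dry to 1900 m: -9.8 × 1 km = -9.8°C, so T = 15.2°C.
  Saturated to 4000 m: -4.7 × 2.1 km = -9.87°C, so T = 5.33°C.
Environment:
  Environment to 4000 m: -5.5 × 3.1 km = -17.05°C, so T = 7.95°C.
T_parcel − T_env = 5.33 − 7.95 = -2.62°C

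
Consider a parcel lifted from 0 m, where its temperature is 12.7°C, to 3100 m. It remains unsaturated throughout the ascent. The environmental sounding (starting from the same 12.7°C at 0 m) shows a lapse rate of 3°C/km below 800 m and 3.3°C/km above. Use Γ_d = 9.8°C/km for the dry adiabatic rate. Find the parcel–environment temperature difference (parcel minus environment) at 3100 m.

-20.39°C (parcel cooler than environment)

Parcel:
  0 → 3100 m (dry, 9.8°C/km): ΔT = -9.8 × 3.1 = -30.38°C → T = -17.68°C
Environment:
  0 → 800 m (environment, lower layer, 3°C/km): ΔT = -3 × 0.8 = -2.4°C → T = 10.3°C
  800 → 3100 m (environment, upper layer, 3.3°C/km): ΔT = -3.3 × 2.3 = -7.59°C → T = 2.71°C
T_parcel − T_env = -17.68 − 2.71 = -20.39°C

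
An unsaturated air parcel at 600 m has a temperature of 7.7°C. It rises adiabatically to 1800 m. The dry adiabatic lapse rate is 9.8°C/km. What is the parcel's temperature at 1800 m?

Dry adiabatic to 1800 m: -9.8 × 1.2 km = -11.76°C, so T = -4.06°C.

-4.06°C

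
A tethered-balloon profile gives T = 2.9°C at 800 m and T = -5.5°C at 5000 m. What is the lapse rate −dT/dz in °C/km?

2°C/km

Γ = −ΔT/Δz = (2.9 − (-5.5)) / (5000 − 800) m
  = 8.4°C / 4.2 km = 2°C/km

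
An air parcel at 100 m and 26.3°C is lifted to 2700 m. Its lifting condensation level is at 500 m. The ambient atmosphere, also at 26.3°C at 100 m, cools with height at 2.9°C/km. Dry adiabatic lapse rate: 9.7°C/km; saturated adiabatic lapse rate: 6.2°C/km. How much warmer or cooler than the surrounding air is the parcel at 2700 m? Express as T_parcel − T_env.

-9.98°C (parcel cooler than environment)

Parcel:
  Dry to 500 m: -9.7 × 0.4 km = -3.88°C, so T = 22.42°C.
  Saturated to 2700 m: -6.2 × 2.2 km = -13.64°C, so T = 8.78°C.
Environment:
  Environment to 2700 m: -2.9 × 2.6 km = -7.54°C, so T = 18.76°C.
T_parcel − T_env = 8.78 − 18.76 = -9.98°C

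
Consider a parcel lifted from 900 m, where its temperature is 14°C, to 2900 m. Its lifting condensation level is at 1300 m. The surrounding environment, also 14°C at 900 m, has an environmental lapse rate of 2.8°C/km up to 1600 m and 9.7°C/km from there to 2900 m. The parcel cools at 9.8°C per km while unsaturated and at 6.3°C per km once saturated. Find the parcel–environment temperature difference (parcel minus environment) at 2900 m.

Parcel:
  From 900 m to 1300 m (dry): cools by 9.8 × 0.4 = 3.92°C, giving 10.08°C.
  From 1300 m to 2900 m (saturated): cools by 6.3 × 1.6 = 10.08°C, giving 0°C.
Environment:
  From 900 m to 1600 m (environment, lower layer): cools by 2.8 × 0.7 = 1.96°C, giving 12.04°C.
  From 1600 m to 2900 m (environment, upper layer): cools by 9.7 × 1.3 = 12.61°C, giving -0.57°C.
T_parcel − T_env = 0 − (-0.57) = +0.57°C

+0.57°C (parcel warmer than environment)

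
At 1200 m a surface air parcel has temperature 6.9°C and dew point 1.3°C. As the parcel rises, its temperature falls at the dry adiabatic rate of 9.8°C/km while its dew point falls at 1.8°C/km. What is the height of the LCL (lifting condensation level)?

1900 m

T and T_d converge at 9.8 − 1.8 = 8°C per km
Height above start = (6.9 − 1.3) / 8 = 0.7 km
LCL altitude = 1200 m + 700 m = 1900 m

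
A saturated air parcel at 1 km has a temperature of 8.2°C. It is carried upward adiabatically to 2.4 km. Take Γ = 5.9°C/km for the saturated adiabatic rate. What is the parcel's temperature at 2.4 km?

-0.06°C

From 1000 m to 2400 m (saturated adiabatic): cools by 5.9 × 1.4 = 8.26°C, giving -0.06°C.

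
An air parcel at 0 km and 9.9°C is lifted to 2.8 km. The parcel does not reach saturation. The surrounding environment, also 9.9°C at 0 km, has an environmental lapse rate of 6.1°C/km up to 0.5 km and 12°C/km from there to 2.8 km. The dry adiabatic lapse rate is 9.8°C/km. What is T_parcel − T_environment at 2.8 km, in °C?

+3.21°C (parcel warmer than environment)

Parcel:
  0 → 2800 m (dry, 9.8°C/km): ΔT = -9.8 × 2.8 = -27.44°C → T = -17.54°C
Environment:
  0 → 500 m (environment, lower layer, 6.1°C/km): ΔT = -6.1 × 0.5 = -3.05°C → T = 6.85°C
  500 → 2800 m (environment, upper layer, 12°C/km): ΔT = -12 × 2.3 = -27.6°C → T = -20.75°C
T_parcel − T_env = -17.54 − (-20.75) = +3.21°C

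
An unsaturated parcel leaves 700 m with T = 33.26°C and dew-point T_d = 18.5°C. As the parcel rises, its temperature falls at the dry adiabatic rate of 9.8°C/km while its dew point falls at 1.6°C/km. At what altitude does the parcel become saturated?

2500 m

T and T_d converge at 9.8 − 1.6 = 8.2°C per km
Height above start = (33.26 − 18.5) / 8.2 = 1.8 km
LCL altitude = 700 m + 1800 m = 2500 m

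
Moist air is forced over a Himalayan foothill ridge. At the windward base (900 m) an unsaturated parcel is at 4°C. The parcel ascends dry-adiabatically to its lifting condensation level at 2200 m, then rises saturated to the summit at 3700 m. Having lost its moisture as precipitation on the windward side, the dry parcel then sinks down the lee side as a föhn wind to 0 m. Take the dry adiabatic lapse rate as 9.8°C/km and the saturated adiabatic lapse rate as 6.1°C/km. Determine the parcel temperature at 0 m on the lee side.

18.37°C

Dry to 2200 m: -9.8 × 1.3 km = -12.74°C, so T = -8.74°C.
Saturated to 3700 m: -6.1 × 1.5 km = -9.15°C, so T = -17.89°C.
Dry descent to 0 m: +9.8 × 3.7 km = +36.26°C, so T = 18.37°C.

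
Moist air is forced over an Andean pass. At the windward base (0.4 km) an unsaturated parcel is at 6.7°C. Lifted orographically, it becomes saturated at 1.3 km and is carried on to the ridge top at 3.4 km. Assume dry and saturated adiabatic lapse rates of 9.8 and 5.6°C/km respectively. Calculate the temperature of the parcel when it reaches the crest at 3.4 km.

From 400 m to 1300 m (dry): cools by 9.8 × 0.9 = 8.82°C, giving -2.12°C.
From 1300 m to 3400 m (saturated): cools by 5.6 × 2.1 = 11.76°C, giving -13.88°C.

-13.88°C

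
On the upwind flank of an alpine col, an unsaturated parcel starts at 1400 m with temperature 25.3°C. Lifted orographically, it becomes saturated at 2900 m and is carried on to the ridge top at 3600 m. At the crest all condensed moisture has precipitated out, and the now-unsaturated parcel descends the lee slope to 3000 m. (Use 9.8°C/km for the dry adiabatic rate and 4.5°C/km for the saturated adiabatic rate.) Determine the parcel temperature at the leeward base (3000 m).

Dry to 2900 m: -9.8 × 1.5 km = -14.7°C, so T = 10.6°C.
Saturated to 3600 m: -4.5 × 0.7 km = -3.15°C, so T = 7.45°C.
Dry descent to 3000 m: +9.8 × 0.6 km = +5.88°C, so T = 13.33°C.

13.33°C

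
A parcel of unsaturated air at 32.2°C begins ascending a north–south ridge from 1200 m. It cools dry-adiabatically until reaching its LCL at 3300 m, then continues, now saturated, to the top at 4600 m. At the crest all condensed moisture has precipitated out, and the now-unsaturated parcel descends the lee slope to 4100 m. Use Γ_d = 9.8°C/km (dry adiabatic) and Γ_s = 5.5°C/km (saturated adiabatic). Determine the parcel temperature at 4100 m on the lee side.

9.37°C

1200 → 3300 m (dry, 9.8°C/km): ΔT = -9.8 × 2.1 = -20.58°C → T = 11.62°C
3300 → 4600 m (saturated, 5.5°C/km): ΔT = -5.5 × 1.3 = -7.15°C → T = 4.47°C
4600 → 4100 m (dry descent, 9.8°C/km): ΔT = +9.8 × 0.5 = +4.9°C → T = 9.37°C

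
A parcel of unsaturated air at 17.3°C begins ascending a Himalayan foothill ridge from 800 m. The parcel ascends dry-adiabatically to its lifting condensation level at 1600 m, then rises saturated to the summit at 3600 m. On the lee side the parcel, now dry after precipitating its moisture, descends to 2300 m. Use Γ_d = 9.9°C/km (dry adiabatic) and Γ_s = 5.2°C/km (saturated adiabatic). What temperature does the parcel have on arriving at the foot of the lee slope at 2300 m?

From 800 m to 1600 m (dry): cools by 9.9 × 0.8 = 7.92°C, giving 9.38°C.
From 1600 m to 3600 m (saturated): cools by 5.2 × 2 = 10.4°C, giving -1.02°C.
From 3600 m to 2300 m (dry descent): warms by 9.9 × 1.3 = 12.87°C, giving 11.85°C.

11.85°C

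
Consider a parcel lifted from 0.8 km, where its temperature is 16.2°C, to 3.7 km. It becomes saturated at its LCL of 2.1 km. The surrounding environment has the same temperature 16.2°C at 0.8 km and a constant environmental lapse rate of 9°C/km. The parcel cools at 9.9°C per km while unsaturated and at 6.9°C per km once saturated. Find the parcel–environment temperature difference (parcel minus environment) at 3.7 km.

+2.19°C (parcel warmer than environment)

Parcel:
  Dry to 2100 m: -9.9 × 1.3 km = -12.87°C, so T = 3.33°C.
  Saturated to 3700 m: -6.9 × 1.6 km = -11.04°C, so T = -7.71°C.
Environment:
  Environment to 3700 m: -9 × 2.9 km = -26.1°C, so T = -9.9°C.
T_parcel − T_env = -7.71 − (-9.9) = +2.19°C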